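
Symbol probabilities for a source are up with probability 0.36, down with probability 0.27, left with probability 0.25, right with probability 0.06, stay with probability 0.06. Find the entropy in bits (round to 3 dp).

H = −Σ pᵢ log₂ pᵢ.
−0.36·log₂(0.36) = 0.5306
−0.27·log₂(0.27) = 0.5100
−0.25·log₂(0.25) = 0.5000
−0.06·log₂(0.06) = 0.2435
−0.06·log₂(0.06) = 0.2435
Sum ≈ 2.0277 → 2.028 bits.

2.028 bits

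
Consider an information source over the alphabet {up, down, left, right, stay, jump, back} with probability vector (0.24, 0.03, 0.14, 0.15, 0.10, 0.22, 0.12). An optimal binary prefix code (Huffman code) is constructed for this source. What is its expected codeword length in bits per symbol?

2.67 bits/symbol

Repeatedly combine the two least-probable nodes; the expected code length is the sum of the merged weights.
merge 3/100 + 1/10 → 13/100
merge 3/25 + 13/100 → 1/4
merge 7/50 + 3/20 → 29/100
merge 11/50 + 6/25 → 23/50
merge 1/4 + 29/100 → 27/50
merge 23/50 + 27/50 → 1
L = 13/100 + 1/4 + 29/100 + 23/50 + 27/50 + 1 = 267/100 = 2.67 bits/symbol.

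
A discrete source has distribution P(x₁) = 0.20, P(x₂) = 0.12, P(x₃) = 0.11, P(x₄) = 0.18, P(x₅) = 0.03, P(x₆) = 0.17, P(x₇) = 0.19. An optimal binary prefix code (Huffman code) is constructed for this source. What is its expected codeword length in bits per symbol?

2.75 bits/symbol

Repeatedly combine the two least-probable nodes; the expected code length is the sum of the merged weights.
merge 3/100 + 11/100 → 7/50
merge 3/25 + 7/50 → 13/50
merge 17/100 + 9/50 → 7/20
merge 19/100 + 1/5 → 39/100
merge 13/50 + 7/20 → 61/100
merge 39/100 + 61/100 → 1
L = 7/50 + 13/50 + 7/20 + 39/100 + 61/100 + 1 = 11/4 = 2.75 bits/symbol.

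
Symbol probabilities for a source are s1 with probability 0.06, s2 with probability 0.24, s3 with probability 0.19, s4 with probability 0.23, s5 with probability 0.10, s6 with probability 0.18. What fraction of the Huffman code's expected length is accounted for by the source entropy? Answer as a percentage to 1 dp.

Entropy H = −Σ p log₂ p ≈ 2.4581 bits.
Huffman merges: 3/50+1/10→4/25; 4/25+9/50→17/50; 19/100+23/100→21/50; 6/25+17/50→29/50; 21/50+29/50→1. L = 5/2 ≈ 2.5000.
Efficiency = H/L = 2.4581/2.5000 = 98.3%.

98.3%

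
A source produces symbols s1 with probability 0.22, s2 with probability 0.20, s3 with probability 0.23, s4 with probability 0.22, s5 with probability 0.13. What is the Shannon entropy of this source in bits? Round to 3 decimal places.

2.296 bits

H = −Σ pᵢ log₂ pᵢ.
−0.22·log₂(0.22) = 0.4806
−0.20·log₂(0.20) = 0.4644
−0.23·log₂(0.23) = 0.4877
−0.22·log₂(0.22) = 0.4806
−0.13·log₂(0.13) = 0.3826
Sum ≈ 2.2958 → 2.296 bits.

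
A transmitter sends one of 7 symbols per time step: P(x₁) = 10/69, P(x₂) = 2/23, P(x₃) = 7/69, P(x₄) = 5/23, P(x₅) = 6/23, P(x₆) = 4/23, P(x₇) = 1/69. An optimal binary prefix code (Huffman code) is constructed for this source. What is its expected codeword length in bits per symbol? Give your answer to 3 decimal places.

Repeatedly combine the two least-probable nodes; the expected code length is the sum of the merged weights.
merge 1/69 + 2/23 → 7/69
merge 7/69 + 7/69 → 14/69
merge 10/69 + 4/23 → 22/69
merge 14/69 + 5/23 → 29/69
merge 6/23 + 22/69 → 40/69
merge 29/69 + 40/69 → 1
L = 7/69 + 14/69 + 22/69 + 29/69 + 40/69 + 1 = 181/69 ≈ 2.623 bits/symbol.

2.623 bits/symbol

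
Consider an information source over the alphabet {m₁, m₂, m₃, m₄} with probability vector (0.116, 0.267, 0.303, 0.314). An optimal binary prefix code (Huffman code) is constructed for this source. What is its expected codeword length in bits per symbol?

Repeatedly combine the two least-probable nodes; the expected code length is the sum of the merged weights.
merge 29/250 + 267/1000 → 383/1000
merge 303/1000 + 157/500 → 617/1000
merge 383/1000 + 617/1000 → 1
L = 383/1000 + 617/1000 + 1 = 2 bits/symbol.

2 bits/symbol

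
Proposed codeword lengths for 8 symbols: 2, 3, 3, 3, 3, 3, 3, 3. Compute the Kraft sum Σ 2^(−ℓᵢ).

1.125

With common denominator 2^3 = 8: Σ 2^(−ℓᵢ) = 2/8 + 1/8 + 1/8 + 1/8 + 1/8 + 1/8 + 1/8 + 1/8 = 9/8 = 1.125.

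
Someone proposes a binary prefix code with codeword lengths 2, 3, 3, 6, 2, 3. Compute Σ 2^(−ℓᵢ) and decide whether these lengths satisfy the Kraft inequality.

0.890625; yes

With common denominator 2^6 = 64: Σ 2^(−ℓᵢ) = 16/64 + 8/64 + 8/64 + 1/64 + 16/64 + 8/64 = 57/64 = 0.890625.
Kraft's inequality requires Σ ≤ 1; here Σ = 0.890625 ≤ 1, so such a prefix code exists.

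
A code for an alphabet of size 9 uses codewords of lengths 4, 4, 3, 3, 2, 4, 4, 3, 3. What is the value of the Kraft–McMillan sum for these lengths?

With common denominator 2^4 = 16: Σ 2^(−ℓᵢ) = 1/16 + 1/16 + 2/16 + 2/16 + 4/16 + 1/16 + 1/16 + 2/16 + 2/16 = 16/16 = 1.

1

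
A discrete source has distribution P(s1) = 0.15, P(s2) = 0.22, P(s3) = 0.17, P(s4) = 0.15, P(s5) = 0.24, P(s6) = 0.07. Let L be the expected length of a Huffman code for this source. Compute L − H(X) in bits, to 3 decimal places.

Entropy H = −Σ p log₂ p ≈ 2.4989 bits.
Huffman merges: 7/100+3/20→11/50; 3/20+17/100→8/25; 11/50+11/50→11/25; 6/25+8/25→14/25; 11/25+14/25→1. L = 127/50 ≈ 2.5400.
L − H = 2.5400 − 2.4989 = 0.041 bits.

0.041 bits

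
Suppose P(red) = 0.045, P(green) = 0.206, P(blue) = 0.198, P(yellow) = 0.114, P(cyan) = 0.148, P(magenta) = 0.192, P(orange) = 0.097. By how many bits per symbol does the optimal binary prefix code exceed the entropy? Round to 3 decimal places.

0.056 bits

Entropy H = −Σ p log₂ p ≈ 2.6822 bits.
Huffman merges: 9/200+97/1000→71/500; 57/500+71/500→32/125; 37/250+24/125→17/50; 99/500+103/500→101/250; 32/125+17/50→149/250; 101/250+149/250→1. L = 1369/500 ≈ 2.7380.
L − H = 2.7380 − 2.6822 = 0.056 bits.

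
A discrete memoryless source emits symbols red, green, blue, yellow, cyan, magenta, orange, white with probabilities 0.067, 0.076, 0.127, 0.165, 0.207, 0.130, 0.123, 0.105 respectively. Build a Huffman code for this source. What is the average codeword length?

2.936 bits/symbol

Repeatedly combine the two least-probable nodes; the expected code length is the sum of the merged weights.
merge 67/1000 + 19/250 → 143/1000
merge 21/200 + 123/1000 → 57/250
merge 127/1000 + 13/100 → 257/1000
merge 143/1000 + 33/200 → 77/250
merge 207/1000 + 57/250 → 87/200
merge 257/1000 + 77/250 → 113/200
merge 87/200 + 113/200 → 1
L = 143/1000 + 57/250 + 257/1000 + 77/250 + 87/200 + 113/200 + 1 = 367/125 = 2.936 bits/symbol.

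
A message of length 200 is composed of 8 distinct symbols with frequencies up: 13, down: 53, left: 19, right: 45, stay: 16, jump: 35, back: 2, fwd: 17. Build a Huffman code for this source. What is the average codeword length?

2.74 bits/symbol

Probabilities are the counts divided by 200.
Repeatedly combine the two least-probable nodes; the expected code length is the sum of the merged weights.
merge 1/100 + 13/200 → 3/40
merge 3/40 + 2/25 → 31/200
merge 17/200 + 19/200 → 9/50
merge 31/200 + 7/40 → 33/100
merge 9/50 + 9/40 → 81/200
merge 53/200 + 33/100 → 119/200
merge 81/200 + 119/200 → 1
L = 3/40 + 31/200 + 9/50 + 33/100 + 81/200 + 119/200 + 1 = 137/50 = 2.74 bits/symbol.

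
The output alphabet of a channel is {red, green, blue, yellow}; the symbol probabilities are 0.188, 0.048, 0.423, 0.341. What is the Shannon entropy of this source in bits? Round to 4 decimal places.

1.7179 bits

H = −Σ pᵢ log₂ pᵢ.
−0.188·log₂(0.188) = 0.4533
−0.048·log₂(0.048) = 0.2103
−0.423·log₂(0.423) = 0.5251
−0.341·log₂(0.341) = 0.5293
Sum ≈ 1.7179 → 1.7179 bits.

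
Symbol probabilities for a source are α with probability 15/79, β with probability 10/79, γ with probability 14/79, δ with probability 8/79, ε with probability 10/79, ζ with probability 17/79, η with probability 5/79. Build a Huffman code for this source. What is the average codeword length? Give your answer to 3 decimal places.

2.759 bits/symbol

Repeatedly combine the two least-probable nodes; the expected code length is the sum of the merged weights.
merge 5/79 + 8/79 → 13/79
merge 10/79 + 10/79 → 20/79
merge 13/79 + 14/79 → 27/79
merge 15/79 + 17/79 → 32/79
merge 20/79 + 27/79 → 47/79
merge 32/79 + 47/79 → 1
L = 13/79 + 20/79 + 27/79 + 32/79 + 47/79 + 1 = 218/79 ≈ 2.759 bits/symbol.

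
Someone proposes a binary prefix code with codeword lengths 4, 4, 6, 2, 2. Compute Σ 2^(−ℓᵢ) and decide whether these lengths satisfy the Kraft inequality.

With common denominator 2^6 = 64: Σ 2^(−ℓᵢ) = 4/64 + 4/64 + 1/64 + 16/64 + 16/64 = 41/64 = 0.640625.
Kraft's inequality requires Σ ≤ 1; here Σ = 0.640625 ≤ 1, so such a prefix code exists.

0.640625; yes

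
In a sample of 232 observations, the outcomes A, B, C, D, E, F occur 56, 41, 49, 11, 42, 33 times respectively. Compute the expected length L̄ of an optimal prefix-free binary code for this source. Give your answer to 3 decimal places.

2.547 bits/symbol

Probabilities are the counts divided by 232.
Repeatedly combine the two least-probable nodes; the expected code length is the sum of the merged weights.
merge 11/232 + 33/232 → 11/58
merge 41/232 + 21/116 → 83/232
merge 11/58 + 49/232 → 93/232
merge 7/29 + 83/232 → 139/232
merge 93/232 + 139/232 → 1
L = 11/58 + 83/232 + 93/232 + 139/232 + 1 = 591/232 ≈ 2.547 bits/symbol.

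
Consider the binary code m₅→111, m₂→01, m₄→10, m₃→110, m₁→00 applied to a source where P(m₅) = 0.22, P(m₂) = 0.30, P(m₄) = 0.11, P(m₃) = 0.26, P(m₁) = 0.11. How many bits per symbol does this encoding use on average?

L̄ = Σ pᵢ·ℓᵢ = 0.22·3 + 0.30·2 + 0.11·2 + 0.26·3 + 0.11·2 = 2.48 bits/symbol.

2.48 bits/symbol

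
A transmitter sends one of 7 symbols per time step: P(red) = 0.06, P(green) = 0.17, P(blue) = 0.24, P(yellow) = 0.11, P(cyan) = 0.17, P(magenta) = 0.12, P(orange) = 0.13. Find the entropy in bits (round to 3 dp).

2.707 bits

H = −Σ pᵢ log₂ pᵢ.
−0.06·log₂(0.06) = 0.2435
−0.17·log₂(0.17) = 0.4346
−0.24·log₂(0.24) = 0.4941
−0.11·log₂(0.11) = 0.3503
−0.17·log₂(0.17) = 0.4346
−0.12·log₂(0.12) = 0.3671
−0.13·log₂(0.13) = 0.3826
Sum ≈ 2.7068 → 2.707 bits.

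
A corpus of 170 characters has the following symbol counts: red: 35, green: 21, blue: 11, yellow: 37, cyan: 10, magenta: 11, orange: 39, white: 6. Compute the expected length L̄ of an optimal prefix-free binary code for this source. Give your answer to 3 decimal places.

2.776 bits/symbol

Probabilities are the counts divided by 170.
Repeatedly combine the two least-probable nodes; the expected code length is the sum of the merged weights.
merge 3/85 + 1/17 → 8/85
merge 11/170 + 11/170 → 11/85
merge 8/85 + 21/170 → 37/170
merge 11/85 + 7/34 → 57/170
merge 37/170 + 37/170 → 37/85
merge 39/170 + 57/170 → 48/85
merge 37/85 + 48/85 → 1
L = 8/85 + 11/85 + 37/170 + 57/170 + 37/85 + 48/85 + 1 = 236/85 ≈ 2.776 bits/symbol.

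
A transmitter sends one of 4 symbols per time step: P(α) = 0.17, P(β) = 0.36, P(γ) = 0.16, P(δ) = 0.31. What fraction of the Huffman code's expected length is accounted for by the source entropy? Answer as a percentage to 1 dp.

97.1%

Entropy H = −Σ p log₂ p ≈ 1.9120 bits.
Huffman merges: 4/25+17/100→33/100; 31/100+33/100→16/25; 9/25+16/25→1. L = 197/100 ≈ 1.9700.
Efficiency = H/L = 1.9120/1.9700 = 97.1%.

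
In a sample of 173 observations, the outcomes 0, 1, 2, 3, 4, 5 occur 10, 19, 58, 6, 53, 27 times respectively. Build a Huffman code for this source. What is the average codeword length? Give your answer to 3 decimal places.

2.295 bits/symbol

Probabilities are the counts divided by 173.
Repeatedly combine the two least-probable nodes; the expected code length is the sum of the merged weights.
merge 6/173 + 10/173 → 16/173
merge 16/173 + 19/173 → 35/173
merge 27/173 + 35/173 → 62/173
merge 53/173 + 58/173 → 111/173
merge 62/173 + 111/173 → 1
L = 16/173 + 35/173 + 62/173 + 111/173 + 1 = 397/173 ≈ 2.295 bits/symbol.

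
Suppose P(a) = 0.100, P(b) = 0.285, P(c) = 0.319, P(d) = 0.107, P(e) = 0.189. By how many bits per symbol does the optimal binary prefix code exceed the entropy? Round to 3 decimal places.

0.034 bits

Entropy H = −Σ p log₂ p ≈ 2.1734 bits.
Huffman merges: 1/10+107/1000→207/1000; 189/1000+207/1000→99/250; 57/200+319/1000→151/250; 99/250+151/250→1. L = 2207/1000 ≈ 2.2070.
L − H = 2.2070 − 2.1734 = 0.034 bits.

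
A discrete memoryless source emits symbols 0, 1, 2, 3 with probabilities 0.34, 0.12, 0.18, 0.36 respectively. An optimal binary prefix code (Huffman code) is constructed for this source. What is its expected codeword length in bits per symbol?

1.94 bits/symbol

Repeatedly combine the two least-probable nodes; the expected code length is the sum of the merged weights.
merge 3/25 + 9/50 → 3/10
merge 3/10 + 17/50 → 16/25
merge 9/25 + 16/25 → 1
L = 3/10 + 16/25 + 1 = 97/50 = 1.94 bits/symbol.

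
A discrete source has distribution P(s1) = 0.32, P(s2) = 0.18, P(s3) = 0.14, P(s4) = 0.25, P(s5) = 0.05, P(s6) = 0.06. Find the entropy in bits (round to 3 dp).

2.328 bits

H = −Σ pᵢ log₂ pᵢ.
−0.32·log₂(0.32) = 0.5260
−0.18·log₂(0.18) = 0.4453
−0.14·log₂(0.14) = 0.3971
−0.25·log₂(0.25) = 0.5000
−0.05·log₂(0.05) = 0.2161
−0.06·log₂(0.06) = 0.2435
Sum ≈ 2.3281 → 2.328 bits.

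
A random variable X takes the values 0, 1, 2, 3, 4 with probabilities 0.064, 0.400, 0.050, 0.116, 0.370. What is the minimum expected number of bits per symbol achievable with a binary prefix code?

1.944 bits/symbol

Repeatedly combine the two least-probable nodes; the expected code length is the sum of the merged weights.
merge 1/20 + 8/125 → 57/500
merge 57/500 + 29/250 → 23/100
merge 23/100 + 37/100 → 3/5
merge 2/5 + 3/5 → 1
L = 57/500 + 23/100 + 3/5 + 1 = 243/125 = 1.944 bits/symbol.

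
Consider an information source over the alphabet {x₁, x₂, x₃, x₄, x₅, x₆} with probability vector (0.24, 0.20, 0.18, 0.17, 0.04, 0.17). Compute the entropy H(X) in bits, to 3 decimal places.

H = −Σ pᵢ log₂ pᵢ.
−0.24·log₂(0.24) = 0.4941
−0.20·log₂(0.20) = 0.4644
−0.18·log₂(0.18) = 0.4453
−0.17·log₂(0.17) = 0.4346
−0.04·log₂(0.04) = 0.1858
−0.17·log₂(0.17) = 0.4346
Sum ≈ 2.4588 → 2.459 bits.

2.459 bits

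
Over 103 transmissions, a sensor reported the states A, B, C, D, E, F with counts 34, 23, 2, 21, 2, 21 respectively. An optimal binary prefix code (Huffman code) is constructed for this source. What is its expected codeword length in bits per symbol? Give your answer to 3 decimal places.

Probabilities are the counts divided by 103.
Repeatedly combine the two least-probable nodes; the expected code length is the sum of the merged weights.
merge 2/103 + 2/103 → 4/103
merge 4/103 + 21/103 → 25/103
merge 21/103 + 23/103 → 44/103
merge 25/103 + 34/103 → 59/103
merge 44/103 + 59/103 → 1
L = 4/103 + 25/103 + 44/103 + 59/103 + 1 = 235/103 ≈ 2.282 bits/symbol.

2.282 bits/symbol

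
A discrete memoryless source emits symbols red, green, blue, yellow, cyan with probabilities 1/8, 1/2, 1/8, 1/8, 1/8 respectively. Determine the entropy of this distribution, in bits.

Each probability is a power of 1/2, so log₂(1/p) is an integer.
H = Σ p·log₂(1/p) = 1/8·3 + 1/2·1 + 1/8·3 + 1/8·3 + 1/8·3 = 2 bits.

2 bits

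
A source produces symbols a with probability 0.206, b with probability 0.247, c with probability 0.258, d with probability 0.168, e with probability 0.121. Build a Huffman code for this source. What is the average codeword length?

Repeatedly combine the two least-probable nodes; the expected code length is the sum of the merged weights.
merge 121/1000 + 21/125 → 289/1000
merge 103/500 + 247/1000 → 453/1000
merge 129/500 + 289/1000 → 547/1000
merge 453/1000 + 547/1000 → 1
L = 289/1000 + 453/1000 + 547/1000 + 1 = 2289/1000 = 2.289 bits/symbol.

2.289 bits/symbol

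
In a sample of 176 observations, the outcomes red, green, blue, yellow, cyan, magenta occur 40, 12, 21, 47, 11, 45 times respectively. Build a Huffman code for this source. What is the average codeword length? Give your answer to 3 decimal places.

2.381 bits/symbol

Probabilities are the counts divided by 176.
Repeatedly combine the two least-probable nodes; the expected code length is the sum of the merged weights.
merge 1/16 + 3/44 → 23/176
merge 21/176 + 23/176 → 1/4
merge 5/22 + 1/4 → 21/44
merge 45/176 + 47/176 → 23/44
merge 21/44 + 23/44 → 1
L = 23/176 + 1/4 + 21/44 + 23/44 + 1 = 419/176 ≈ 2.381 bits/symbol.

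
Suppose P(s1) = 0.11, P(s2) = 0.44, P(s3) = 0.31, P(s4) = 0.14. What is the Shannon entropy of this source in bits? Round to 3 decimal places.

1.792 bits

H = −Σ pᵢ log₂ pᵢ.
−0.11·log₂(0.11) = 0.3503
−0.44·log₂(0.44) = 0.5211
−0.31·log₂(0.31) = 0.5238
−0.14·log₂(0.14) = 0.3971
Sum ≈ 1.7923 → 1.792 bits.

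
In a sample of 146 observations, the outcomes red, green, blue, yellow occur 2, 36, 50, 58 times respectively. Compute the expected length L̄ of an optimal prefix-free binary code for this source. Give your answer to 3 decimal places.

1.863 bits/symbol

Probabilities are the counts divided by 146.
Repeatedly combine the two least-probable nodes; the expected code length is the sum of the merged weights.
merge 1/73 + 18/73 → 19/73
merge 19/73 + 25/73 → 44/73
merge 29/73 + 44/73 → 1
L = 19/73 + 44/73 + 1 = 136/73 ≈ 1.863 bits/symbol.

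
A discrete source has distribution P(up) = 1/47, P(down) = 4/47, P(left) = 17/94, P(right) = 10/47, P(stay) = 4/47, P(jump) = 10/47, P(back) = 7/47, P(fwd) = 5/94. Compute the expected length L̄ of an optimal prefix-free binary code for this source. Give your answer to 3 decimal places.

Repeatedly combine the two least-probable nodes; the expected code length is the sum of the merged weights.
merge 1/47 + 5/94 → 7/94
merge 7/94 + 4/47 → 15/94
merge 4/47 + 7/47 → 11/47
merge 15/94 + 17/94 → 16/47
merge 10/47 + 10/47 → 20/47
merge 11/47 + 16/47 → 27/47
merge 20/47 + 27/47 → 1
L = 7/94 + 15/94 + 11/47 + 16/47 + 20/47 + 27/47 + 1 = 132/47 ≈ 2.809 bits/symbol.

2.809 bits/symbol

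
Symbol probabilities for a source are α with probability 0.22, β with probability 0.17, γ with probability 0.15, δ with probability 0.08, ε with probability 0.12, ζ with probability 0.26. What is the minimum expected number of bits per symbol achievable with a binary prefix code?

Repeatedly combine the two least-probable nodes; the expected code length is the sum of the merged weights.
merge 2/25 + 3/25 → 1/5
merge 3/20 + 17/100 → 8/25
merge 1/5 + 11/50 → 21/50
merge 13/50 + 8/25 → 29/50
merge 21/50 + 29/50 → 1
L = 1/5 + 8/25 + 21/50 + 29/50 + 1 = 63/25 = 2.52 bits/symbol.

2.52 bits/symbol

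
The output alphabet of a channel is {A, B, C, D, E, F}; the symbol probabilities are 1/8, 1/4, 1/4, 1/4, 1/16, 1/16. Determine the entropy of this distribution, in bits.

Each probability is a power of 1/2, so log₂(1/p) is an integer.
H = Σ p·log₂(1/p) = 1/8·3 + 1/4·2 + 1/4·2 + 1/4·2 + 1/16·4 + 1/16·4 = 2.375 bits.

2.375 bits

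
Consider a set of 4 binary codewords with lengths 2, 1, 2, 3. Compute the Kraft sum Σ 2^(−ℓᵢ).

With common denominator 2^3 = 8: Σ 2^(−ℓᵢ) = 2/8 + 4/8 + 2/8 + 1/8 = 9/8 = 1.125.

1.125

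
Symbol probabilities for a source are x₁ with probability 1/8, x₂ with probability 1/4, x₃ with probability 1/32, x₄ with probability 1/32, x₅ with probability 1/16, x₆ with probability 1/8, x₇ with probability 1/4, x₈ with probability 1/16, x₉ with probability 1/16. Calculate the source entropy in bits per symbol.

Each probability is a power of 1/2, so log₂(1/p) is an integer.
H = Σ p·log₂(1/p) = 1/8·3 + 1/4·2 + 1/32·5 + 1/32·5 + 1/16·4 + 1/8·3 + 1/4·2 + 1/16·4 + 1/16·4 = 2.8125 bits.

2.8125 bits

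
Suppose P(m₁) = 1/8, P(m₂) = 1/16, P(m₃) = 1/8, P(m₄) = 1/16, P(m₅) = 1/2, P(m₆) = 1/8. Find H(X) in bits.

Each probability is a power of 1/2, so log₂(1/p) is an integer.
H = Σ p·log₂(1/p) = 1/8·3 + 1/16·4 + 1/8·3 + 1/16·4 + 1/2·1 + 1/8·3 = 2.125 bits.

2.125 bits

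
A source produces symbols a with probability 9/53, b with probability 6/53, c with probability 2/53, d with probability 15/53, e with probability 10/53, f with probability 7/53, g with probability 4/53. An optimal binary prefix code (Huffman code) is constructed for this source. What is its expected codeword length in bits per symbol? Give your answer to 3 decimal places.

2.642 bits/symbol

Repeatedly combine the two least-probable nodes; the expected code length is the sum of the merged weights.
merge 2/53 + 4/53 → 6/53
merge 6/53 + 6/53 → 12/53
merge 7/53 + 9/53 → 16/53
merge 10/53 + 12/53 → 22/53
merge 15/53 + 16/53 → 31/53
merge 22/53 + 31/53 → 1
L = 6/53 + 12/53 + 16/53 + 22/53 + 31/53 + 1 = 140/53 ≈ 2.642 bits/symbol.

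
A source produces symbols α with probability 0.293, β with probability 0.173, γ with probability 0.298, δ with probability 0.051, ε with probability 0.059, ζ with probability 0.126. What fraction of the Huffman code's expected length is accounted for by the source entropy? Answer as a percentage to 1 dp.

98.6%

Entropy H = −Σ p log₂ p ≈ 2.3137 bits.
Huffman merges: 51/1000+59/1000→11/100; 11/100+63/500→59/250; 173/1000+59/250→409/1000; 293/1000+149/500→591/1000; 409/1000+591/1000→1. L = 1173/500 ≈ 2.3460.
Efficiency = H/L = 2.3137/2.3460 = 98.6%.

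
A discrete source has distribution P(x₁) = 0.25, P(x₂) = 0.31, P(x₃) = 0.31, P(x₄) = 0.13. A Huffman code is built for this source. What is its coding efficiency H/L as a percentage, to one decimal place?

Entropy H = −Σ p log₂ p ≈ 1.9302 bits.
Huffman merges: 13/100+1/4→19/50; 31/100+31/100→31/50; 19/50+31/50→1. L = 2 ≈ 2.0000.
Efficiency = H/L = 1.9302/2.0000 = 96.5%.

96.5%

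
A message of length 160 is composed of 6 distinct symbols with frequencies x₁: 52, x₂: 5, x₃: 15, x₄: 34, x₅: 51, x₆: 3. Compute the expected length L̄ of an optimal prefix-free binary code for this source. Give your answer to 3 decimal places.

Probabilities are the counts divided by 160.
Repeatedly combine the two least-probable nodes; the expected code length is the sum of the merged weights.
merge 3/160 + 1/32 → 1/20
merge 1/20 + 3/32 → 23/160
merge 23/160 + 17/80 → 57/160
merge 51/160 + 13/40 → 103/160
merge 57/160 + 103/160 → 1
L = 1/20 + 23/160 + 57/160 + 103/160 + 1 = 351/160 ≈ 2.194 bits/symbol.

2.194 bits/symbol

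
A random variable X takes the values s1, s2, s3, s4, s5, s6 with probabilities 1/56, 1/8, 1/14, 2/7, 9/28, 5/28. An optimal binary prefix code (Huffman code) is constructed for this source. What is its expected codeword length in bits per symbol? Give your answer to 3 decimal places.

2.304 bits/symbol

Repeatedly combine the two least-probable nodes; the expected code length is the sum of the merged weights.
merge 1/56 + 1/14 → 5/56
merge 5/56 + 1/8 → 3/14
merge 5/28 + 3/14 → 11/28
merge 2/7 + 9/28 → 17/28
merge 11/28 + 17/28 → 1
L = 5/56 + 3/14 + 11/28 + 17/28 + 1 = 129/56 ≈ 2.304 bits/symbol.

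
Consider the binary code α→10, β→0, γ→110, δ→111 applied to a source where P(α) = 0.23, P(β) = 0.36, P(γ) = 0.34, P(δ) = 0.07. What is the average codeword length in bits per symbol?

2.05 bits/symbol

L̄ = Σ pᵢ·ℓᵢ = 0.23·2 + 0.36·1 + 0.34·3 + 0.07·3 = 2.05 bits/symbol.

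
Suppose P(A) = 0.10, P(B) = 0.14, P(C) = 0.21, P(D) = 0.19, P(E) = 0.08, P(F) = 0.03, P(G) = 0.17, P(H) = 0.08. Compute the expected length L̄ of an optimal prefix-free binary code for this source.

2.89 bits/symbol

Repeatedly combine the two least-probable nodes; the expected code length is the sum of the merged weights.
merge 3/100 + 2/25 → 11/100
merge 2/25 + 1/10 → 9/50
merge 11/100 + 7/50 → 1/4
merge 17/100 + 9/50 → 7/20
merge 19/100 + 21/100 → 2/5
merge 1/4 + 7/20 → 3/5
merge 2/5 + 3/5 → 1
L = 11/100 + 9/50 + 1/4 + 7/20 + 2/5 + 3/5 + 1 = 289/100 = 2.89 bits/symbol.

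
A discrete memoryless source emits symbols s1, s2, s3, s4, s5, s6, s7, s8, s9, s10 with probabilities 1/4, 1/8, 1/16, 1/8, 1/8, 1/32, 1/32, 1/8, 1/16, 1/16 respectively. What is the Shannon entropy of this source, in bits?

3.0625 bits

Each probability is a power of 1/2, so log₂(1/p) is an integer.
H = Σ p·log₂(1/p) = 1/4·2 + 1/8·3 + 1/16·4 + 1/8·3 + 1/8·3 + 1/32·5 + 1/32·5 + 1/8·3 + 1/16·4 + 1/16·4 = 3.0625 bits.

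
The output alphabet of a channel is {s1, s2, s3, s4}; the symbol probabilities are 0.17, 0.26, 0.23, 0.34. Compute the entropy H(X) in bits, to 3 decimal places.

1.957 bits

H = −Σ pᵢ log₂ pᵢ.
−0.17·log₂(0.17) = 0.4346
−0.26·log₂(0.26) = 0.5053
−0.23·log₂(0.23) = 0.4877
−0.34·log₂(0.34) = 0.5292
Sum ≈ 1.9567 → 1.957 bits.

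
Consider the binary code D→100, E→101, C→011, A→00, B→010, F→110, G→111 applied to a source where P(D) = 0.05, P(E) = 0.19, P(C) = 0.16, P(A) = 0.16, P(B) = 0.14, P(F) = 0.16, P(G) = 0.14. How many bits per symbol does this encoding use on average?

2.84 bits/symbol

L̄ = Σ pᵢ·ℓᵢ = 0.05·3 + 0.19·3 + 0.16·3 + 0.16·2 + 0.14·3 + 0.16·3 + 0.14·3 = 2.84 bits/symbol.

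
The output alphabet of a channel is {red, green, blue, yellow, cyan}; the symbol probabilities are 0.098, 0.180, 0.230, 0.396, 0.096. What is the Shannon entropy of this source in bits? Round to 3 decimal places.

2.115 bits

H = −Σ pᵢ log₂ pᵢ.
−0.098·log₂(0.098) = 0.3284
−0.180·log₂(0.180) = 0.4453
−0.230·log₂(0.230) = 0.4877
−0.396·log₂(0.396) = 0.5292
−0.096·log₂(0.096) = 0.3246
Sum ≈ 2.1152 → 2.115 bits.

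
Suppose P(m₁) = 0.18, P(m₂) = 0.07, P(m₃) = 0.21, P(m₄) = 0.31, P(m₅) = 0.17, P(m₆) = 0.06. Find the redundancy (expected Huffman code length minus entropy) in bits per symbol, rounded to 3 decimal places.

Entropy H = −Σ p log₂ p ≈ 2.3886 bits.
Huffman merges: 3/50+7/100→13/100; 13/100+17/100→3/10; 9/50+21/100→39/100; 3/10+31/100→61/100; 39/100+61/100→1. L = 243/100 ≈ 2.4300.
L − H = 2.4300 − 2.3886 = 0.041 bits.

0.041 bits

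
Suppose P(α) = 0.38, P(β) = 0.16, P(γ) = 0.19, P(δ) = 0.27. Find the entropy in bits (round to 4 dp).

1.9187 bits

H = −Σ pᵢ log₂ pᵢ.
−0.38·log₂(0.38) = 0.5305
−0.16·log₂(0.16) = 0.4230
−0.19·log₂(0.19) = 0.4552
−0.27·log₂(0.27) = 0.5100
Sum ≈ 1.9187 → 1.9187 bits.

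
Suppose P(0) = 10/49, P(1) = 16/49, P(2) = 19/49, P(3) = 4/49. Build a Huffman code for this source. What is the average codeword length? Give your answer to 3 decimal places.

Repeatedly combine the two least-probable nodes; the expected code length is the sum of the merged weights.
merge 4/49 + 10/49 → 2/7
merge 2/7 + 16/49 → 30/49
merge 19/49 + 30/49 → 1
L = 2/7 + 30/49 + 1 = 93/49 ≈ 1.898 bits/symbol.

1.898 bits/symbol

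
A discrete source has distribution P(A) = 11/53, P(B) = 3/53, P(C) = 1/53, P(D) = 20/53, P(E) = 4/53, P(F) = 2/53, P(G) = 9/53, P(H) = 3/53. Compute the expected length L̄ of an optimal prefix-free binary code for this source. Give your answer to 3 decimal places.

2.547 bits/symbol

Repeatedly combine the two least-probable nodes; the expected code length is the sum of the merged weights.
merge 1/53 + 2/53 → 3/53
merge 3/53 + 3/53 → 6/53
merge 3/53 + 4/53 → 7/53
merge 6/53 + 7/53 → 13/53
merge 9/53 + 11/53 → 20/53
merge 13/53 + 20/53 → 33/53
merge 20/53 + 33/53 → 1
L = 3/53 + 6/53 + 7/53 + 13/53 + 20/53 + 33/53 + 1 = 135/53 ≈ 2.547 bits/symbol.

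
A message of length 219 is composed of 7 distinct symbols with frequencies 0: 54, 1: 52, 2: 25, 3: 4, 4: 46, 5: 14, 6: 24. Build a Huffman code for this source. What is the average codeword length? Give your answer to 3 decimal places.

Probabilities are the counts divided by 219.
Repeatedly combine the two least-probable nodes; the expected code length is the sum of the merged weights.
merge 4/219 + 14/219 → 6/73
merge 6/73 + 8/73 → 14/73
merge 25/219 + 14/73 → 67/219
merge 46/219 + 52/219 → 98/219
merge 18/73 + 67/219 → 121/219
merge 98/219 + 121/219 → 1
L = 6/73 + 14/73 + 67/219 + 98/219 + 121/219 + 1 = 565/219 ≈ 2.580 bits/symbol.

2.580 bits/symbol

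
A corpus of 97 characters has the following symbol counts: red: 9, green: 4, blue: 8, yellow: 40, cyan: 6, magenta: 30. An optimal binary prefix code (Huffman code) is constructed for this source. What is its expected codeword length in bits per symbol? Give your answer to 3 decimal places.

Probabilities are the counts divided by 97.
Repeatedly combine the two least-probable nodes; the expected code length is the sum of the merged weights.
merge 4/97 + 6/97 → 10/97
merge 8/97 + 9/97 → 17/97
merge 10/97 + 17/97 → 27/97
merge 27/97 + 30/97 → 57/97
merge 40/97 + 57/97 → 1
L = 10/97 + 17/97 + 27/97 + 57/97 + 1 = 208/97 ≈ 2.144 bits/symbol.

2.144 bits/symbol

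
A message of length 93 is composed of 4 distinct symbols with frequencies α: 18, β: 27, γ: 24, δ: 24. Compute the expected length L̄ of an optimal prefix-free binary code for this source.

Probabilities are the counts divided by 93.
Repeatedly combine the two least-probable nodes; the expected code length is the sum of the merged weights.
merge 6/31 + 8/31 → 14/31
merge 8/31 + 9/31 → 17/31
merge 14/31 + 17/31 → 1
L = 14/31 + 17/31 + 1 = 2 bits/symbol.

2 bits/symbol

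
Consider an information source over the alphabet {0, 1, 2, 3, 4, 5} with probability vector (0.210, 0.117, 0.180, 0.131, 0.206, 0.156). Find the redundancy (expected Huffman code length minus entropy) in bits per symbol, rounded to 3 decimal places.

Entropy H = −Σ p log₂ p ≈ 2.5521 bits.
Huffman merges: 117/1000+131/1000→31/125; 39/250+9/50→42/125; 103/500+21/100→52/125; 31/125+42/125→73/125; 52/125+73/125→1. L = 323/125 ≈ 2.5840.
L − H = 2.5840 − 2.5521 = 0.032 bits.

0.032 bits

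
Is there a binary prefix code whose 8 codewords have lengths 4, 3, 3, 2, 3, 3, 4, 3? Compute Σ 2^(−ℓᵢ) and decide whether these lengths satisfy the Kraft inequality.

1; yes

With common denominator 2^4 = 16: Σ 2^(−ℓᵢ) = 1/16 + 2/16 + 2/16 + 4/16 + 2/16 + 2/16 + 1/16 + 2/16 = 16/16 = 1.
Kraft's inequality requires Σ ≤ 1; here Σ = 1 ≤ 1, so such a prefix code exists.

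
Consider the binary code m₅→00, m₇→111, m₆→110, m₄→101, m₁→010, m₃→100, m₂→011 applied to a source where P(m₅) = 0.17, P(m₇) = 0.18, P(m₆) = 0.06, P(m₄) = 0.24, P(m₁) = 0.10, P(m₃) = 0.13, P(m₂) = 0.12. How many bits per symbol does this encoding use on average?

2.83 bits/symbol

L̄ = Σ pᵢ·ℓᵢ = 0.17·2 + 0.18·3 + 0.06·3 + 0.24·3 + 0.10·3 + 0.13·3 + 0.12·3 = 2.83 bits/symbol.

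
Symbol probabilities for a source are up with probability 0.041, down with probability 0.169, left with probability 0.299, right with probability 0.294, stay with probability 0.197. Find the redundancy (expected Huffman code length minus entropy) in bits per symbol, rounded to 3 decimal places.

Entropy H = −Σ p log₂ p ≈ 2.1242 bits.
Huffman merges: 41/1000+169/1000→21/100; 197/1000+21/100→407/1000; 147/500+299/1000→593/1000; 407/1000+593/1000→1. L = 221/100 ≈ 2.2100.
L − H = 2.2100 − 2.1242 = 0.086 bits.

0.086 bits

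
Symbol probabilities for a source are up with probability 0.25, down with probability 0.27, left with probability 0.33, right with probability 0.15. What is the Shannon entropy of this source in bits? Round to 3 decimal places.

H = −Σ pᵢ log₂ pᵢ.
−0.25·log₂(0.25) = 0.5000
−0.27·log₂(0.27) = 0.5100
−0.33·log₂(0.33) = 0.5278
−0.15·log₂(0.15) = 0.4105
Sum ≈ 1.9484 → 1.948 bits.

1.948 bits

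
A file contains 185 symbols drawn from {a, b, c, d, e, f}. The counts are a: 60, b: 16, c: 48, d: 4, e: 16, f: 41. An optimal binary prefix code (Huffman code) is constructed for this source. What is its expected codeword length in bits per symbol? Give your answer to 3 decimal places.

2.303 bits/symbol

Probabilities are the counts divided by 185.
Repeatedly combine the two least-probable nodes; the expected code length is the sum of the merged weights.
merge 4/185 + 16/185 → 4/37
merge 16/185 + 4/37 → 36/185
merge 36/185 + 41/185 → 77/185
merge 48/185 + 12/37 → 108/185
merge 77/185 + 108/185 → 1
L = 4/37 + 36/185 + 77/185 + 108/185 + 1 = 426/185 ≈ 2.303 bits/symbol.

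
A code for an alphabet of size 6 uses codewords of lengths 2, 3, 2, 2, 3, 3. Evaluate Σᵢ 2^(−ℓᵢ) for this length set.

1.125

With common denominator 2^3 = 8: Σ 2^(−ℓᵢ) = 2/8 + 1/8 + 2/8 + 2/8 + 1/8 + 1/8 = 9/8 = 1.125.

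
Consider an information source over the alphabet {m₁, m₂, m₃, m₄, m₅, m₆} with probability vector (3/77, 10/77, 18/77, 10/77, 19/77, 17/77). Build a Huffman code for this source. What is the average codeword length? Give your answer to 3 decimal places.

2.468 bits/symbol

Repeatedly combine the two least-probable nodes; the expected code length is the sum of the merged weights.
merge 3/77 + 10/77 → 13/77
merge 10/77 + 13/77 → 23/77
merge 17/77 + 18/77 → 5/11
merge 19/77 + 23/77 → 6/11
merge 5/11 + 6/11 → 1
L = 13/77 + 23/77 + 5/11 + 6/11 + 1 = 190/77 ≈ 2.468 bits/symbol.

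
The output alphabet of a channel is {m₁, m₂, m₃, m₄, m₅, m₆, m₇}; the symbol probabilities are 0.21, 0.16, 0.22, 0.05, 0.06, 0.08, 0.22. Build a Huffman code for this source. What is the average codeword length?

Repeatedly combine the two least-probable nodes; the expected code length is the sum of the merged weights.
merge 1/20 + 3/50 → 11/100
merge 2/25 + 11/100 → 19/100
merge 4/25 + 19/100 → 7/20
merge 21/100 + 11/50 → 43/100
merge 11/50 + 7/20 → 57/100
merge 43/100 + 57/100 → 1
L = 11/100 + 19/100 + 7/20 + 43/100 + 57/100 + 1 = 53/20 = 2.65 bits/symbol.

2.65 bits/symbol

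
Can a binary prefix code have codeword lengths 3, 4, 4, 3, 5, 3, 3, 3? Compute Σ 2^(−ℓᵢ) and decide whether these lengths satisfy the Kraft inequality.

With common denominator 2^5 = 32: Σ 2^(−ℓᵢ) = 4/32 + 2/32 + 2/32 + 4/32 + 1/32 + 4/32 + 4/32 + 4/32 = 25/32 = 0.78125.
Kraft's inequality requires Σ ≤ 1; here Σ = 0.78125 ≤ 1, so such a prefix code exists.

0.78125; yes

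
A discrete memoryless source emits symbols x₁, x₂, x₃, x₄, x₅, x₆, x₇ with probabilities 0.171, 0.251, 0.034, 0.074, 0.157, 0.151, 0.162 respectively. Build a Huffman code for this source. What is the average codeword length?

2.686 bits/symbol

Repeatedly combine the two least-probable nodes; the expected code length is the sum of the merged weights.
merge 17/500 + 37/500 → 27/250
merge 27/250 + 151/1000 → 259/1000
merge 157/1000 + 81/500 → 319/1000
merge 171/1000 + 251/1000 → 211/500
merge 259/1000 + 319/1000 → 289/500
merge 211/500 + 289/500 → 1
L = 27/250 + 259/1000 + 319/1000 + 211/500 + 289/500 + 1 = 1343/500 = 2.686 bits/symbol.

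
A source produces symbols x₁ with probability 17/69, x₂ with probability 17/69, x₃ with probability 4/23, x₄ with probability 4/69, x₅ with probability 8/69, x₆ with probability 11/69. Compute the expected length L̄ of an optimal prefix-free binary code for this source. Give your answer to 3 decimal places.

2.507 bits/symbol

Repeatedly combine the two least-probable nodes; the expected code length is the sum of the merged weights.
merge 4/69 + 8/69 → 4/23
merge 11/69 + 4/23 → 1/3
merge 4/23 + 17/69 → 29/69
merge 17/69 + 1/3 → 40/69
merge 29/69 + 40/69 → 1
L = 4/23 + 1/3 + 29/69 + 40/69 + 1 = 173/69 ≈ 2.507 bits/symbol.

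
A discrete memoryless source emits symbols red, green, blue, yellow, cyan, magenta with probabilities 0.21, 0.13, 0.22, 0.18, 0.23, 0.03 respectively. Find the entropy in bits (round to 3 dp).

2.421 bits

H = −Σ pᵢ log₂ pᵢ.
−0.21·log₂(0.21) = 0.4728
−0.13·log₂(0.13) = 0.3826
−0.22·log₂(0.22) = 0.4806
−0.18·log₂(0.18) = 0.4453
−0.23·log₂(0.23) = 0.4877
−0.03·log₂(0.03) = 0.1518
Sum ≈ 2.4208 → 2.421 bits.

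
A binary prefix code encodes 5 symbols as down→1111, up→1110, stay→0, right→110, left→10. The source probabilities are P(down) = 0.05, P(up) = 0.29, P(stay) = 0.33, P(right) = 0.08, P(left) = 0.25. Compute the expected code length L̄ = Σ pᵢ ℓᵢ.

2.43 bits/symbol

L̄ = Σ pᵢ·ℓᵢ = 0.05·4 + 0.29·4 + 0.33·1 + 0.08·3 + 0.25·2 = 2.43 bits/symbol.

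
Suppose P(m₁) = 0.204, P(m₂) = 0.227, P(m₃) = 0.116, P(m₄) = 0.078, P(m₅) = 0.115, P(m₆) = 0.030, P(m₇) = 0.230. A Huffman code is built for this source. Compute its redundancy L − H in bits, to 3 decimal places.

0.052 bits

Entropy H = −Σ p log₂ p ≈ 2.5993 bits.
Huffman merges: 3/100+39/500→27/250; 27/250+23/200→223/1000; 29/250+51/250→8/25; 223/1000+227/1000→9/20; 23/100+8/25→11/20; 9/20+11/20→1. L = 2651/1000 ≈ 2.6510.
L − H = 2.6510 − 2.5993 = 0.052 bits.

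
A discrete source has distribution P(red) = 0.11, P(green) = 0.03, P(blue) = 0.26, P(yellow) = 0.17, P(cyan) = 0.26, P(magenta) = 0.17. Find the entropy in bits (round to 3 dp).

2.382 bits

H = −Σ pᵢ log₂ pᵢ.
−0.11·log₂(0.11) = 0.3503
−0.03·log₂(0.03) = 0.1518
−0.26·log₂(0.26) = 0.5053
−0.17·log₂(0.17) = 0.4346
−0.26·log₂(0.26) = 0.5053
−0.17·log₂(0.17) = 0.4346
Sum ≈ 2.3818 → 2.382 bits.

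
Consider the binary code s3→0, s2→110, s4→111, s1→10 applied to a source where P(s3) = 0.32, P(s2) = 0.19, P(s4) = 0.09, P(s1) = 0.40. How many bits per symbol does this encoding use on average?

L̄ = Σ pᵢ·ℓᵢ = 0.32·1 + 0.19·3 + 0.09·3 + 0.40·2 = 1.96 bits/symbol.

1.96 bits/symbol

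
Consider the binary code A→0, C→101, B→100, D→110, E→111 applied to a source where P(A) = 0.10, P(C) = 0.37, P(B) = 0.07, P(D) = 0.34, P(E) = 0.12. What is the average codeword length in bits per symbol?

2.8 bits/symbol

L̄ = Σ pᵢ·ℓᵢ = 0.10·1 + 0.37·3 + 0.07·3 + 0.34·3 + 0.12·3 = 2.8 bits/symbol.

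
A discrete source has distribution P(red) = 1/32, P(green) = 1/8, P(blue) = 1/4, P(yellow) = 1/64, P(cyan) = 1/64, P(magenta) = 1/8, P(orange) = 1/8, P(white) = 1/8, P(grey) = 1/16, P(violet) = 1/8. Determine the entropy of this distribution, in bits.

Each probability is a power of 1/2, so log₂(1/p) is an integer.
H = Σ p·log₂(1/p) = 1/32·5 + 1/8·3 + 1/4·2 + 1/64·6 + 1/64·6 + 1/8·3 + 1/8·3 + 1/8·3 + 1/16·4 + 1/8·3 = 2.96875 bits.

2.96875 bits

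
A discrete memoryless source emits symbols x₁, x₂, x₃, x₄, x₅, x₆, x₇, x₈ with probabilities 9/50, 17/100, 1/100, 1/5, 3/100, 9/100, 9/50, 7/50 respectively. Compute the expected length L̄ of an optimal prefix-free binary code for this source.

Repeatedly combine the two least-probable nodes; the expected code length is the sum of the merged weights.
merge 1/100 + 3/100 → 1/25
merge 1/25 + 9/100 → 13/100
merge 13/100 + 7/50 → 27/100
merge 17/100 + 9/50 → 7/20
merge 9/50 + 1/5 → 19/50
merge 27/100 + 7/20 → 31/50
merge 19/50 + 31/50 → 1
L = 1/25 + 13/100 + 27/100 + 7/20 + 19/50 + 31/50 + 1 = 279/100 = 2.79 bits/symbol.

2.79 bits/symbol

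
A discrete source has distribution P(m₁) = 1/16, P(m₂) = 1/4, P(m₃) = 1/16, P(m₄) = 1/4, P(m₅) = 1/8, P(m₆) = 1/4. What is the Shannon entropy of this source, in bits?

2.375 bits

Each probability is a power of 1/2, so log₂(1/p) is an integer.
H = Σ p·log₂(1/p) = 1/16·4 + 1/4·2 + 1/16·4 + 1/4·2 + 1/8·3 + 1/4·2 = 2.375 bits.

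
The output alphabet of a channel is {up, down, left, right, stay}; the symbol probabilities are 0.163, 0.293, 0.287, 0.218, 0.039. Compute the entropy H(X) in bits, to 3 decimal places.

H = −Σ pᵢ log₂ pᵢ.
−0.163·log₂(0.163) = 0.4266
−0.293·log₂(0.293) = 0.5189
−0.287·log₂(0.287) = 0.5169
−0.218·log₂(0.218) = 0.4791
−0.039·log₂(0.039) = 0.1825
Sum ≈ 2.1240 → 2.124 bits.

2.124 bits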